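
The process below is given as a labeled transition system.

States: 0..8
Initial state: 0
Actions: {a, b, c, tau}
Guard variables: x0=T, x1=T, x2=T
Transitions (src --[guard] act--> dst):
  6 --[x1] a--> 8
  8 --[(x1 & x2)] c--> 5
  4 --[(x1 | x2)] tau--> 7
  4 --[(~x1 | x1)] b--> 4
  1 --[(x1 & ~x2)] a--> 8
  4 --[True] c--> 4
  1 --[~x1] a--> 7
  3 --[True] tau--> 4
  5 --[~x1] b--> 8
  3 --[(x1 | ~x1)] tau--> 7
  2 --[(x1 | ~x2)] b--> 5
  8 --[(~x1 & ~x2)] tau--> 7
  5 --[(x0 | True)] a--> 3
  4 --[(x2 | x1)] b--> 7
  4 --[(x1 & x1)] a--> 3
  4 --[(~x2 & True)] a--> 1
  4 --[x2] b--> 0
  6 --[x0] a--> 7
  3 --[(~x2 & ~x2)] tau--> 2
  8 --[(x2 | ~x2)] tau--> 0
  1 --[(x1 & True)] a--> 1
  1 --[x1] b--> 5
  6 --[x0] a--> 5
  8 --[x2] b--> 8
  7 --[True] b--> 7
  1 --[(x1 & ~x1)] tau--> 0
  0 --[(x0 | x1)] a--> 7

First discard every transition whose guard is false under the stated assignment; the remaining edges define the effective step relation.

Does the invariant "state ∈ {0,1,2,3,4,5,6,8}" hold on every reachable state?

Answer: INVARIANT VIOLATED at state 7

Trace:
Allowed set {0,1,2,3,4,5,6,8}
Reach set: {0,7}
  0: safe
  7: VIOLATES
reach 7 via a — violates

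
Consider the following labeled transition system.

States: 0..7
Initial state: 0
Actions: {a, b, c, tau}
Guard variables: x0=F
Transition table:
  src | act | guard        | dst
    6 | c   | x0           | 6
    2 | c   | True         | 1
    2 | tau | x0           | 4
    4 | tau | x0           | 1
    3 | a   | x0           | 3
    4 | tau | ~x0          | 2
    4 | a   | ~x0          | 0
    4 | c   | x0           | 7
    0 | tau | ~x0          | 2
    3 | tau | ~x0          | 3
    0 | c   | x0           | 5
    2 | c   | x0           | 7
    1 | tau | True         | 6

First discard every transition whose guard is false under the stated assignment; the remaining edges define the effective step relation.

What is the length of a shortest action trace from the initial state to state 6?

BFS to 6:
  Layer 0: {0}
  Layer 1: {2}
  Layer 2: {1}
  Layer 3: {6}
first hit 6 at d=3 via tau·c·tau

Answer: 3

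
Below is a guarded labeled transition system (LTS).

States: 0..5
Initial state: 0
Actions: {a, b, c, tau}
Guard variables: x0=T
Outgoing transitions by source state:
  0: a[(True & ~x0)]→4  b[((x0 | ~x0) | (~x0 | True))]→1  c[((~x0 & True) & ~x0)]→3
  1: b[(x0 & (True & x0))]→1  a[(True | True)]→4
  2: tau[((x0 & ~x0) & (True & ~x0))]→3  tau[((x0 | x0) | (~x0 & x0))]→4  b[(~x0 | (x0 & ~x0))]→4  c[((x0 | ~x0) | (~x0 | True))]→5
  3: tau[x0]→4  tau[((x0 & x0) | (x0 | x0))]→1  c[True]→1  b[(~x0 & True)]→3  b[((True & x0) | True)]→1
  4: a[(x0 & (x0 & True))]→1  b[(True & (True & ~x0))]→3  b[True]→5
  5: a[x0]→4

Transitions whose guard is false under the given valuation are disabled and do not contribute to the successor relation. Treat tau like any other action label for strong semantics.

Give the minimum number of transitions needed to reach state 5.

BFS to 5:
  Layer 0: {0}
  Layer 1: {1}
  Layer 2: {4}
  Layer 3: {5}
depth(5)=3, e.g. b·a·b

Answer: 3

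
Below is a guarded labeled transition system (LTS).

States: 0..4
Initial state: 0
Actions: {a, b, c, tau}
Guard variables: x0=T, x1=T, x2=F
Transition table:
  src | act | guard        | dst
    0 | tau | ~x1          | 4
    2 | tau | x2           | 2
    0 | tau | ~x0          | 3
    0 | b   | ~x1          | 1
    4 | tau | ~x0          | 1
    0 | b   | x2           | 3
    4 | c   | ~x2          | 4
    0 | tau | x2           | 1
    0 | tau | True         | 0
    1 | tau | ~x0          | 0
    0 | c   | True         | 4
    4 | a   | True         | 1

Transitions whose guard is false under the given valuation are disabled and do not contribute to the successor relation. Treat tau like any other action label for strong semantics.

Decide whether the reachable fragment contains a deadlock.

Answer: DEADLOCK at state 1

Working:
Reachable = {0,1,4}
  0: c→4  tau→0  [deg 2]
  1: ∅  [STUCK]
  4: a→1  c→4  [deg 2]
witness 1: c·a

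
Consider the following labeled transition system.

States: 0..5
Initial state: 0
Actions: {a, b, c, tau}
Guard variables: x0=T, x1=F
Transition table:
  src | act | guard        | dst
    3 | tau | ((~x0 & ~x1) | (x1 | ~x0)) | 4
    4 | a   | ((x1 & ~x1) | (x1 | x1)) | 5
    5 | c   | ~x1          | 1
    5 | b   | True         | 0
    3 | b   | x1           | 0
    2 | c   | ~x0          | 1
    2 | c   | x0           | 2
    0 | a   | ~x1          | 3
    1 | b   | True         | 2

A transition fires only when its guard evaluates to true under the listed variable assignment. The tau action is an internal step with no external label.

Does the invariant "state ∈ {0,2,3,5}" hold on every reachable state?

Allowed set {0,2,3,5}
Reachable = {0,3}
  0: ok
  3: ok

Answer: INVARIANT HOLDS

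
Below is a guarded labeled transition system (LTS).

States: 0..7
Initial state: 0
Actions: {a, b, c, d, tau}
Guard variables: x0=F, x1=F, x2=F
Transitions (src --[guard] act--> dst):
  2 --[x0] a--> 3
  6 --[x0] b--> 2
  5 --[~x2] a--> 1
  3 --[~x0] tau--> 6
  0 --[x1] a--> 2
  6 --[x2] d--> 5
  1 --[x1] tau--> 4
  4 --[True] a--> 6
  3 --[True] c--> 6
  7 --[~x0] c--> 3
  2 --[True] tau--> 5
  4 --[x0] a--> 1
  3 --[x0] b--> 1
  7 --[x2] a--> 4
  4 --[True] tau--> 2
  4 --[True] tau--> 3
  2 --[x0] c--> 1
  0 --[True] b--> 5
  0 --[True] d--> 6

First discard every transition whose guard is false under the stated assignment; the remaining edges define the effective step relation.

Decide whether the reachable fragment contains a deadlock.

Answer: DEADLOCK at state 1

Working:
Reach set: {0,1,5,6}
  0: b→5  d→6  [deg 2]
  1: ∅  [STUCK]
  5: a→1  [deg 1]
  6: ∅  [STUCK]
witness 1: b·a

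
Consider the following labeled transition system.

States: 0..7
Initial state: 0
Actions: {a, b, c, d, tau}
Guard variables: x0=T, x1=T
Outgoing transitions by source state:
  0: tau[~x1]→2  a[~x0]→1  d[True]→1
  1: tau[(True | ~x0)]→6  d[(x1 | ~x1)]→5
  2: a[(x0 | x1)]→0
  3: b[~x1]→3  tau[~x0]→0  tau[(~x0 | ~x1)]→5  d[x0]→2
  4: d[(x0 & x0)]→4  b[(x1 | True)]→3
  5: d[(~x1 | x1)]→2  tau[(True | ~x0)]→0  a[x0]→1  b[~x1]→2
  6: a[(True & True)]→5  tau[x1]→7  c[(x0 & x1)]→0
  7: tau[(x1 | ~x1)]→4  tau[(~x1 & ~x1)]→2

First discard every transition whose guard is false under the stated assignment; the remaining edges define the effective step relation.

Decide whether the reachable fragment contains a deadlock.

Reach set: {0,1,2,3,4,5,6,7}
  0: d→1  [1 exit(s)]
  1: d→5  tau→6  [2 exit(s)]
  2: a→0  [1 exit(s)]
  3: d→2  [1 exit(s)]
  4: b→3  d→4  [2 exit(s)]
  5: a→1  d→2  tau→0  [3 exit(s)]
  6: a→5  c→0  tau→7  [3 exit(s)]
  7: tau→4  [1 exit(s)]

Answer: DEADLOCK-FREE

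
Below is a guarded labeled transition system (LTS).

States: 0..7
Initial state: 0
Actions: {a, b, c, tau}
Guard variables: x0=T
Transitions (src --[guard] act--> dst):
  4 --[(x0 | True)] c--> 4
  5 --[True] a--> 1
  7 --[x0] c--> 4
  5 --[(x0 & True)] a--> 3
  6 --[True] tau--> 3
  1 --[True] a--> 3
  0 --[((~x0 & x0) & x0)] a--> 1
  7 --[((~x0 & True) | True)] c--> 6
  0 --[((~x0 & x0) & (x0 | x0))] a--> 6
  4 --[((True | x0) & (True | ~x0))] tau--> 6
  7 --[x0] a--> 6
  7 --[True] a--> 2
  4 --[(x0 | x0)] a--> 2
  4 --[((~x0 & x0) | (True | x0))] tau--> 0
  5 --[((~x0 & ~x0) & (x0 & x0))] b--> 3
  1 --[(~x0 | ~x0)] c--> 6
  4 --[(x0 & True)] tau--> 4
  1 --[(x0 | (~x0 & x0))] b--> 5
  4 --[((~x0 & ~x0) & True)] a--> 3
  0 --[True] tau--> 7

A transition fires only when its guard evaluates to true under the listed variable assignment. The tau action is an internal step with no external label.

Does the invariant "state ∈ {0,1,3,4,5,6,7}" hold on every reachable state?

Allowed set {0,1,3,4,5,6,7}
R = {0,2,3,4,6,7}
  0: ✓
  2: outside
  3: ✓
  4: ✓
  6: ✓
  7: ✓
counterexample path to 2: tau·a

Answer: INVARIANT VIOLATED at state 2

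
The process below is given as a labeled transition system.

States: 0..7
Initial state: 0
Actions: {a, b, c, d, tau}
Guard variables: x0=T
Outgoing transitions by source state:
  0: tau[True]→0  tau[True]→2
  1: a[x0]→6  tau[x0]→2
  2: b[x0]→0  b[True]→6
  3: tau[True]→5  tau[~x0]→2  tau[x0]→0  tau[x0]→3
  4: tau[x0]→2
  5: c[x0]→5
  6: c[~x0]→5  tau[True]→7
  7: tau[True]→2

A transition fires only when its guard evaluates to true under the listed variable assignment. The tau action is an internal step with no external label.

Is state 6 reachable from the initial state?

Answer: REACHABLE

Working:
13 transition(s) survive guard evaluation.
Layer 0: {0}
Layer 1: {2}  cumulative {0,2}
Layer 2: {6}  cumulative {0,2,6}
Layer 3: {7}  cumulative {0,2,6,7}
R = {0,2,6,7}
Path to 6: tau·b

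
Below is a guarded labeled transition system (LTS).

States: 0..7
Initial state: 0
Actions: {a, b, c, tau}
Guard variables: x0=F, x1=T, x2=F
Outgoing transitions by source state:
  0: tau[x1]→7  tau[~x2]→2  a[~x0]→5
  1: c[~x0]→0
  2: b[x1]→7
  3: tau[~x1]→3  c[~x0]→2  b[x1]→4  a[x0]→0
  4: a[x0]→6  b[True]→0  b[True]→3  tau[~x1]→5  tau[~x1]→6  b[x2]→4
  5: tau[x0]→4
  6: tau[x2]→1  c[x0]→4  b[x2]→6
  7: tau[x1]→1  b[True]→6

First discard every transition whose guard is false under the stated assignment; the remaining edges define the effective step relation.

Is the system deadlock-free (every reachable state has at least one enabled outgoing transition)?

Reach set: {0,1,2,5,6,7}
  0: a→5  tau→2  tau→7  [3 out]
  1: c→0  [1 out]
  2: b→7  [1 out]
  5: ∅  [deadlock]
  6: ∅  [deadlock]
  7: b→6  tau→1  [2 out]
witness 5: a

Answer: DEADLOCK at state 5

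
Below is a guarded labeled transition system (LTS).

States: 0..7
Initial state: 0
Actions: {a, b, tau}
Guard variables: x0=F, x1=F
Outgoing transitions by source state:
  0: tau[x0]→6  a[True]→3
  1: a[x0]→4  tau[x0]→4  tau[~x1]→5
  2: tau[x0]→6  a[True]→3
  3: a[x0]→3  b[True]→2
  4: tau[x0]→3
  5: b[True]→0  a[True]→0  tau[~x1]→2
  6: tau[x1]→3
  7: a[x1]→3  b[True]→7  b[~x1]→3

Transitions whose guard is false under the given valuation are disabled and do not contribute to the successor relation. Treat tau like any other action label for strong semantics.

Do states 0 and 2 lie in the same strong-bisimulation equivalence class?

Bisimulation quotient by refinement:
  round 0: {{0,1,2,3,4,5,6,7}}
  round 1: {{0,2},{1},{3,7},{4,6},{5}}
  round 2: {{0,2},{1},{3},{4,6},{5},{7}}
stable after 3 split(s): 6 block(s)
[0]={0,2}  [2]={0,2}

Answer: BISIMILAR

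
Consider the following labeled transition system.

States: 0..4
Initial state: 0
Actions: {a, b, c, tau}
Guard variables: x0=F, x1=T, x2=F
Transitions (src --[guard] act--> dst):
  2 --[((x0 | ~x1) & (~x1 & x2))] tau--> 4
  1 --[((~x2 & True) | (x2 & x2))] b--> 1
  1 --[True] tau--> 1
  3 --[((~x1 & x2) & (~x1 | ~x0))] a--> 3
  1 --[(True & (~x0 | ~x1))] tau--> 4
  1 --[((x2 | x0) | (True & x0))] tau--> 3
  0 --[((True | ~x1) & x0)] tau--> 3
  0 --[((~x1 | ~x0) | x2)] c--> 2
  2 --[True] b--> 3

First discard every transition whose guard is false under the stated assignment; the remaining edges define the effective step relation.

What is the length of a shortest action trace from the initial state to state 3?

BFS to 3:
  depth 0: {0}
  depth 1: {2}
  depth 2: {3}
3 enters at depth 2; path c·b

Answer: 2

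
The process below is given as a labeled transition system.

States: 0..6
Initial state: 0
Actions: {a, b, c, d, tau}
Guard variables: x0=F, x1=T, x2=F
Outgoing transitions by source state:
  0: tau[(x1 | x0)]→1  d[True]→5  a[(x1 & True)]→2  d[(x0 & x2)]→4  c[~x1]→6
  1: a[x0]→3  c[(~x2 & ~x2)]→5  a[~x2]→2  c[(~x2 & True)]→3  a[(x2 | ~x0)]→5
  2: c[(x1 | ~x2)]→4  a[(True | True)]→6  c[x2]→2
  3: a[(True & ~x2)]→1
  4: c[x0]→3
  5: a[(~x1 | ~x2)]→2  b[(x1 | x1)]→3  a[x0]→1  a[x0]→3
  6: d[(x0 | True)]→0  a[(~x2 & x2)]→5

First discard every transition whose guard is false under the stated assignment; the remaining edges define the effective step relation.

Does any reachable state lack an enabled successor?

Answer: DEADLOCK at state 4

Analysis:
Reachable = {0,1,2,3,4,5,6}
  0: a→2  d→5  tau→1  [deg 3]
  1: a→2  a→5  c→3  c→5  [deg 4]
  2: a→6  c→4  [deg 2]
  3: a→1  [deg 1]
  4: ∅  [deadlock]
  5: a→2  b→3  [deg 2]
  6: d→0  [deg 1]
trace reaching 4: a·c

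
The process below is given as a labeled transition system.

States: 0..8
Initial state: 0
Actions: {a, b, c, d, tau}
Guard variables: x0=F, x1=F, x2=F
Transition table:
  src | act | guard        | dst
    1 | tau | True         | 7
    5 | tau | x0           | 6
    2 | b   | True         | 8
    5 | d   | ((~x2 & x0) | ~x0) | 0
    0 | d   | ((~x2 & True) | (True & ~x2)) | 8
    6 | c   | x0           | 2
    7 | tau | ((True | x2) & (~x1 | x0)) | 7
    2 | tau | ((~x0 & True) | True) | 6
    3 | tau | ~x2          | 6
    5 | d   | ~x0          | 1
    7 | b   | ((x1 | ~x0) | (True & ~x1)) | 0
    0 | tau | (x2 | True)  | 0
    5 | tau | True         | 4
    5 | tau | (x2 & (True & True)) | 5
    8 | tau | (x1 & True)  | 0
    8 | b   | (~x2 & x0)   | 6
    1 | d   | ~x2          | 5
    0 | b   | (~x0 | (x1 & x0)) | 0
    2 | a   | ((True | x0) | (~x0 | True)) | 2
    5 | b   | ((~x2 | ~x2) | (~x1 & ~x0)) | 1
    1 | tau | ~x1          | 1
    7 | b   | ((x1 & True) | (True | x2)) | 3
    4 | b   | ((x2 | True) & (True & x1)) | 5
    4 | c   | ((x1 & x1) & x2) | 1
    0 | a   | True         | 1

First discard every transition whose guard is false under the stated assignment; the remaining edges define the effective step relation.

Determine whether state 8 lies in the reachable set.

Answer: REACHABLE

Trace:
After dropping false guards: 18 live edges.
Layer 0: {0}
Layer 1: {1,8}  total {0,1,8}
Layer 2: {5,7}  total {0,1,5,7,8}
Layer 3: {3,4}  total {0,1,3,4,5,7,8}
Layer 4: {6}  total {0,1,3,4,5,6,7,8}
Reachable = {0,1,3,4,5,6,7,8}
trace reaching 8: d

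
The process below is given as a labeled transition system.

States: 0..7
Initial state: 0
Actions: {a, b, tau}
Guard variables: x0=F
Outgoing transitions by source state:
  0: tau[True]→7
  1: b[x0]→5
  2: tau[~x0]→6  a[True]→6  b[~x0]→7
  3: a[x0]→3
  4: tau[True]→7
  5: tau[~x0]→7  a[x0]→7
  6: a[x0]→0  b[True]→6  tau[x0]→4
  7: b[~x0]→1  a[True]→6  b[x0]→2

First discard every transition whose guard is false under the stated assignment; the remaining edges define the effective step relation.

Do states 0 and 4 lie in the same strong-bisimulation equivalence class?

Answer: BISIMILAR

Analysis:
Bisimulation quotient by refinement:
  π0 = {{0,1,2,3,4,5,6,7}}
  π1 = {{0,4,5},{1,3},{2},{6},{7}}
Fixed point at round 2; 5 class(es).
[0]={0,4,5}  [4]={0,4,5}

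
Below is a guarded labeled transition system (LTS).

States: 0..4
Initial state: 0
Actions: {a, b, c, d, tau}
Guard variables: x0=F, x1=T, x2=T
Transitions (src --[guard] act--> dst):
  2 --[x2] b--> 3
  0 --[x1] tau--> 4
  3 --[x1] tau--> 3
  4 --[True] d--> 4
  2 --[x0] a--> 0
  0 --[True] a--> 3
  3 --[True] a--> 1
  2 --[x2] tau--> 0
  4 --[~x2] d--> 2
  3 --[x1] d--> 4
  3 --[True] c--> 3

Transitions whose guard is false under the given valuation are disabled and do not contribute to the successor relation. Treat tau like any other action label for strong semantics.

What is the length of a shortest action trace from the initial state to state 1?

Answer: 2

Trace:
Breadth-first toward 1:
  Layer 0: {0}
  Layer 1: {3,4}
  Layer 2: {1}
1 enters at depth 2; path a·a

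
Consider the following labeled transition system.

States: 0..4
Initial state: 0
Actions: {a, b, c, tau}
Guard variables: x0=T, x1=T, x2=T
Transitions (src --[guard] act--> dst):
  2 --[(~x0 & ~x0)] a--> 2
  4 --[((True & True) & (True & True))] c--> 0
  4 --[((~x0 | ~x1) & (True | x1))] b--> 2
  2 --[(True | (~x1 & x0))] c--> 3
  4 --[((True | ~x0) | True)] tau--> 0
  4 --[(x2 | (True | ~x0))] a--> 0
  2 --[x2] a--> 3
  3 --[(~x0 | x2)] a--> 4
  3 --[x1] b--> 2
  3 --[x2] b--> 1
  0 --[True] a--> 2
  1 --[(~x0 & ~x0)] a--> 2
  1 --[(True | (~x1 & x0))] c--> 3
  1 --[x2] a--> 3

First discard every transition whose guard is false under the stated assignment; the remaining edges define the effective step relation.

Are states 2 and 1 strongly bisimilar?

Answer: BISIMILAR

Analysis:
Compute ~ classes (split until stable):
  π0 = {{0,1,2,3,4}}
  π1 = {{0},{1,2},{3},{4}}
stable after 2 split(s): 4 block(s)
[2]={1,2}  [1]={1,2}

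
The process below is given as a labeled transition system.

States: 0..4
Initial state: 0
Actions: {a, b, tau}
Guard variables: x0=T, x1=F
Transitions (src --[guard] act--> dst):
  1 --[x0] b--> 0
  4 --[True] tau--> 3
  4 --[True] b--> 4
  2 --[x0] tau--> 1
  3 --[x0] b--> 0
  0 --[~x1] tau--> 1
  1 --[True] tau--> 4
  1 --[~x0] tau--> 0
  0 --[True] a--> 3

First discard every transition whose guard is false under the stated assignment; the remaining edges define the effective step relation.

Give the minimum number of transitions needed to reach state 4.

Answer: 2

Analysis:
Breadth-first toward 4:
  Layer 0: {0}
  Layer 1: {1,3}
  Layer 2: {4}
first hit 4 at d=2 via tau·tau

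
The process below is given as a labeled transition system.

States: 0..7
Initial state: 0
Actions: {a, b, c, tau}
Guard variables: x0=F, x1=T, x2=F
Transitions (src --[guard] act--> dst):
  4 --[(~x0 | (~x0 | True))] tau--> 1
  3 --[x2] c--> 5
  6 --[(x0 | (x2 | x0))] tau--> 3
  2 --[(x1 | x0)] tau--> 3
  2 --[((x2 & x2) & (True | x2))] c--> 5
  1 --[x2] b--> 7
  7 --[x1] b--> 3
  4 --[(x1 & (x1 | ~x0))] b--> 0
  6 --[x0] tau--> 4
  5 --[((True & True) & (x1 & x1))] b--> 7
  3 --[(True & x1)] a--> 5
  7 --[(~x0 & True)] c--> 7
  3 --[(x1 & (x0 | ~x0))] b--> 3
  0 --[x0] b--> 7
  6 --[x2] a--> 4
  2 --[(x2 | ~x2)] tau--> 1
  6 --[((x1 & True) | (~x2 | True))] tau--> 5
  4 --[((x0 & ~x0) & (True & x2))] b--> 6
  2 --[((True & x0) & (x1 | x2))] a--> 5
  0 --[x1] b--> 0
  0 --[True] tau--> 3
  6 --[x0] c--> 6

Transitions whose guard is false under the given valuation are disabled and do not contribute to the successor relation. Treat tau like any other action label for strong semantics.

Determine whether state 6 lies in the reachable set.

Guard filter leaves 12 enabled edge(s).
L0 = {0}
L1 = {3}  now seen {0,3}
L2 = {5}  now seen {0,3,5}
L3 = {7}  now seen {0,3,5,7}
Reach set: {0,3,5,7}

Answer: UNREACHABLE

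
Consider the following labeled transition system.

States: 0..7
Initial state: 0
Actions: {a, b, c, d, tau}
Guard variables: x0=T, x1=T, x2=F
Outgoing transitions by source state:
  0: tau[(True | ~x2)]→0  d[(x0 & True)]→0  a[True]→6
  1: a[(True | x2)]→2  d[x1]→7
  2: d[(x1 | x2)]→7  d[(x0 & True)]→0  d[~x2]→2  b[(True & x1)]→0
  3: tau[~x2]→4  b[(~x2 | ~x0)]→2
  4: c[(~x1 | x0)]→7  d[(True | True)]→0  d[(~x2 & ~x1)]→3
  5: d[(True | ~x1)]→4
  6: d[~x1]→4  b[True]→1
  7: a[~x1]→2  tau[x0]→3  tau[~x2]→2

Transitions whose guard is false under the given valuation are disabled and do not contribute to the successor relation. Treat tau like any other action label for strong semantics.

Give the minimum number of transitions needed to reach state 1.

BFS to 1:
  depth 0: {0}
  depth 1: {6}
  depth 2: {1}
1 enters at depth 2; path a·b

Answer: 2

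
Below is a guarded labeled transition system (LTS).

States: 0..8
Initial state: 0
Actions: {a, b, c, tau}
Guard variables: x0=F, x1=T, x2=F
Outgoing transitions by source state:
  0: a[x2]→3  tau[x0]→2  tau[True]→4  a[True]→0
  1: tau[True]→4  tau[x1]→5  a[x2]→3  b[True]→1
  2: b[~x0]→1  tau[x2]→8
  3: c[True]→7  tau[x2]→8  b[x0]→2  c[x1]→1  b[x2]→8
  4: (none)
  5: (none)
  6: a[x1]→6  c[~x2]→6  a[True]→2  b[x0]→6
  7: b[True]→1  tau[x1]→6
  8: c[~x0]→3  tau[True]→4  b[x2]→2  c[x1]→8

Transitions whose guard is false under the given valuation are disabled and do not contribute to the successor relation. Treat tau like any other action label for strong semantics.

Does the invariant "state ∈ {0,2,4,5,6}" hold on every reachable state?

Answer: INVARIANT HOLDS

Working:
Allowed set {0,2,4,5,6}
Reachable = {0,4}
  0: ok
  4: ok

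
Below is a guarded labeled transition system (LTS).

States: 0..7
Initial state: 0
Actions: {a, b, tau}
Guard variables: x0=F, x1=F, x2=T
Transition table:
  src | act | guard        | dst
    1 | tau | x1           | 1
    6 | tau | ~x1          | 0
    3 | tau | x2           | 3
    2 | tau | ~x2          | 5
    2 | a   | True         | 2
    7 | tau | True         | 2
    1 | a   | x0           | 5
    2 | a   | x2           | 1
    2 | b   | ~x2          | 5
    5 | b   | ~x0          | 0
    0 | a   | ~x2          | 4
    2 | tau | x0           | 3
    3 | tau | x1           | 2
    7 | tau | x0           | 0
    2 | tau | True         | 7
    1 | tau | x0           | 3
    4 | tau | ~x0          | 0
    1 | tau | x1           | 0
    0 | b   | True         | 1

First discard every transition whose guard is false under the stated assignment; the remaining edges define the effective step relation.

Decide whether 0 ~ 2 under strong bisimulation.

Compute ~ classes (split until stable):
  P[0] = {{0,1,2,3,4,5,6,7}}
  P[1] = {{0,5},{1},{2},{3,4,6,7}}
  P[2] = {{0},{1},{2},{3},{4,6},{5},{7}}
Fixed point at round 3; 7 class(es).
0∈{0}, 2∈{2}

Answer: NOT BISIMILAR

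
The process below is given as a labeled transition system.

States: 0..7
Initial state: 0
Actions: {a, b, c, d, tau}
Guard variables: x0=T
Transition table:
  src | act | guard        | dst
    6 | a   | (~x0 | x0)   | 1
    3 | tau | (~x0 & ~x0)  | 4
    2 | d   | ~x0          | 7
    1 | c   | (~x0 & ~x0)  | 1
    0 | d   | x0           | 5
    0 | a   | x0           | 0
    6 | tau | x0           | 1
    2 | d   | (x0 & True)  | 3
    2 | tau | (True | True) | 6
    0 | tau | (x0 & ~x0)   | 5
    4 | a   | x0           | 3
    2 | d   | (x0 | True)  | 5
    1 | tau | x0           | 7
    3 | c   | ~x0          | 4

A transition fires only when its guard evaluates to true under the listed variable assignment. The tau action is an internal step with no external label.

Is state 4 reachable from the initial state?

After dropping false guards: 9 live edges.
Layer 0: {0}
Layer 1: {5}  total {0,5}
Reachable = {0,5}

Answer: UNREACHABLE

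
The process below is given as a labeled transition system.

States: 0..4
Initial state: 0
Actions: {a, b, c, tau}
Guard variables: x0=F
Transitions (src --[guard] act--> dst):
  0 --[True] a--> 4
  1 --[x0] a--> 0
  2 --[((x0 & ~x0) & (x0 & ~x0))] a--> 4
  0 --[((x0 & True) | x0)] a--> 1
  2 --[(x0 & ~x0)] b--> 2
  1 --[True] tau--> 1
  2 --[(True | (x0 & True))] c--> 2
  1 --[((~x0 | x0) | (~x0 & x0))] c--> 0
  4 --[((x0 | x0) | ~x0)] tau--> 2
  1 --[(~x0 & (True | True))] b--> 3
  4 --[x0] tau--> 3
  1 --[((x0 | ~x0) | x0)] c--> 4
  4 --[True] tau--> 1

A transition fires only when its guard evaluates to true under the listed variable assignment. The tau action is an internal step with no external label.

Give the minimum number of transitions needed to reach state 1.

Layered search for 1:
  Layer 0: {0}
  Layer 1: {4}
  Layer 2: {1,2}
1 enters at depth 2; path a·tau

Answer: 2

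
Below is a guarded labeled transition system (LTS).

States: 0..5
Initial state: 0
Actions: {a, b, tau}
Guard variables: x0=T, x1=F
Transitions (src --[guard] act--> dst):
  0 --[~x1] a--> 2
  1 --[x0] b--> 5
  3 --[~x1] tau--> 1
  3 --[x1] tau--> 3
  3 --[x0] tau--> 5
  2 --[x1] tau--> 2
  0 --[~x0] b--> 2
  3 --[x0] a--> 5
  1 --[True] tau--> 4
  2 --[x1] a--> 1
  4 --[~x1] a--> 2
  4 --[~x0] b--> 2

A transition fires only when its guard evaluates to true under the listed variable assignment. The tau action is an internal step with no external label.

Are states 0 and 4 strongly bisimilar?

Bisimulation quotient by refinement:
  round 0: {{0,1,2,3,4,5}}
  round 1: {{0,4},{1},{2,5},{3}}
Fixed point at round 2; 4 class(es).
[0]={0,4}  [4]={0,4}

Answer: BISIMILAR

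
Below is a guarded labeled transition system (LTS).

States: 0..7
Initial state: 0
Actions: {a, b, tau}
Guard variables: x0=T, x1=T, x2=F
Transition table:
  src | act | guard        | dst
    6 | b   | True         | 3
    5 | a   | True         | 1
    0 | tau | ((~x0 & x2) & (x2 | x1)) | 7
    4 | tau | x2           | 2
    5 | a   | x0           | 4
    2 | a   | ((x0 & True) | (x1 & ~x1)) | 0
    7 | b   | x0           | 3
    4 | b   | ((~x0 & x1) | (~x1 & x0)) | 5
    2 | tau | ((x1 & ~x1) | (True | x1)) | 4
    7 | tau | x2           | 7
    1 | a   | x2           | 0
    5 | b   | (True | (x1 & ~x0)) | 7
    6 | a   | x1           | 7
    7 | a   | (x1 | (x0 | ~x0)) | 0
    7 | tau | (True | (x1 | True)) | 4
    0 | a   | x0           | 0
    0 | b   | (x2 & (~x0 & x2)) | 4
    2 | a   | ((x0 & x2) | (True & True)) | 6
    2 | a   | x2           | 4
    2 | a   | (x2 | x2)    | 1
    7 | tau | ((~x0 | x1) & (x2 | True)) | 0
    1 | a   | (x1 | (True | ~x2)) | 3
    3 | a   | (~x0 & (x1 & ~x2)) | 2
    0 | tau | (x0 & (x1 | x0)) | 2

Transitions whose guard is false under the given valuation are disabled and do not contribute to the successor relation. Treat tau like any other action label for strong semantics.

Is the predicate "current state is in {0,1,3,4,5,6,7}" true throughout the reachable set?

Allowed set {0,1,3,4,5,6,7}
Reachable = {0,2,3,4,6,7}
  0: ok
  2: VIOLATES
  3: ok
  4: ok
  6: ok
  7: ok
reach 2 via tau — violates

Answer: INVARIANT VIOLATED at state 2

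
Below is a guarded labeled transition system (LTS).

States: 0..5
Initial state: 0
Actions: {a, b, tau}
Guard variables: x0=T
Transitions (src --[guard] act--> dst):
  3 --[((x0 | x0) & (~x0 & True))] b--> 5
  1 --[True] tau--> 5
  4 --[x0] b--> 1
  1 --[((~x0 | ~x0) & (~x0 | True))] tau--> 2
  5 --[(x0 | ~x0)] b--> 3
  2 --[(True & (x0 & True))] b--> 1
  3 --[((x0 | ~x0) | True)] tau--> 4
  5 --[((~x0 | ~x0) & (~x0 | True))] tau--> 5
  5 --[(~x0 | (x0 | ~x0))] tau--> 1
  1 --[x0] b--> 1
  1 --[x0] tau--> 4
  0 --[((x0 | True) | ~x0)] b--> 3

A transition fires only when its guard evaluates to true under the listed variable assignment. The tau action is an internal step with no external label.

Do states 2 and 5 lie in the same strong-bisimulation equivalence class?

Answer: NOT BISIMILAR

Trace:
Bisimulation quotient by refinement:
  π0 = {{0,1,2,3,4,5}}
  π1 = {{0,2,4},{1,5},{3}}
  π2 = {{0},{1},{2,4},{3},{5}}
stable after 3 split(s): 5 block(s)
[2]={2,4}  [5]={5}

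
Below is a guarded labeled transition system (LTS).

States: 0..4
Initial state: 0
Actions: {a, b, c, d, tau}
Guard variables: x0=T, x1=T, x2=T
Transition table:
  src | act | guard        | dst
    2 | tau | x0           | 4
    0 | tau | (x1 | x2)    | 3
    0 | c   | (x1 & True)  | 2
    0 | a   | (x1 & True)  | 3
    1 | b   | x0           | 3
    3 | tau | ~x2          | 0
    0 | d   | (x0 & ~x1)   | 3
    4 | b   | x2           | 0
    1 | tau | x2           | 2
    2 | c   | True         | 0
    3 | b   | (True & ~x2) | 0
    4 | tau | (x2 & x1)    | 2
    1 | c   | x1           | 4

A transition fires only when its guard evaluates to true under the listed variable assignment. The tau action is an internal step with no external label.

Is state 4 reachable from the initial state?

Answer: REACHABLE

Analysis:
Guard filter leaves 10 enabled edge(s).
L0 = {0}
L1 = {2,3}  now seen {0,2,3}
L2 = {4}  now seen {0,2,3,4}
R = {0,2,3,4}
witness 4: c·tau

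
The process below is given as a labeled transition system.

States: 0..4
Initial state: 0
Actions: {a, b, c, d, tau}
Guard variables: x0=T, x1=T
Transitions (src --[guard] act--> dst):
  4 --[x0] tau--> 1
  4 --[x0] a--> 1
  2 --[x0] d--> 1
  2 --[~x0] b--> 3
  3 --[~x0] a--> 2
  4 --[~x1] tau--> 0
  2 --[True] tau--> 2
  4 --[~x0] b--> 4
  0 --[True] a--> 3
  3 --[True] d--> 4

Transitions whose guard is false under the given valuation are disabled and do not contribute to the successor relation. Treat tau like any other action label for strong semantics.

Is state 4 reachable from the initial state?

Guard filter leaves 6 enabled edge(s).
depth 0: {0}
depth 1: {3}  total {0,3}
depth 2: {4}  total {0,3,4}
depth 3: {1}  total {0,1,3,4}
Reachable = {0,1,3,4}
trace reaching 4: a·d

Answer: REACHABLE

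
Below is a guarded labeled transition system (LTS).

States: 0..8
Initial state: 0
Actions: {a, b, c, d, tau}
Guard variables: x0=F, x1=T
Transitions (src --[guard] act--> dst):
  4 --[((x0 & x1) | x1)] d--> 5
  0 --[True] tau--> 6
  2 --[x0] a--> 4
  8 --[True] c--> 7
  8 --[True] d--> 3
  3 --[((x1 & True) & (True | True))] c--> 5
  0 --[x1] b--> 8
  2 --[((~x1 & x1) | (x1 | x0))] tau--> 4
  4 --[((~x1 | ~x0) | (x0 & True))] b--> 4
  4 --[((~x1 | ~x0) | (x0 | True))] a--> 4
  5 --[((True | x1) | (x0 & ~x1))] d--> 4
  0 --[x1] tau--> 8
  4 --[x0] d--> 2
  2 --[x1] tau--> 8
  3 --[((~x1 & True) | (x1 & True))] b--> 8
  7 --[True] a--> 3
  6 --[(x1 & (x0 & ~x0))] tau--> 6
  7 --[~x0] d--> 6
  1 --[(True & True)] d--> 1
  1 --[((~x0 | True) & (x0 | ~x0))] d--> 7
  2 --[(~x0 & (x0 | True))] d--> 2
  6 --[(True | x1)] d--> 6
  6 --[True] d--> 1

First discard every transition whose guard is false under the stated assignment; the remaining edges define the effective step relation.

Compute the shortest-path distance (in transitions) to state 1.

Breadth-first toward 1:
  Layer 0: {0}
  Layer 1: {6,8}
  Layer 2: {1,3,7}
depth(1)=2, e.g. tau·d

Answer: 2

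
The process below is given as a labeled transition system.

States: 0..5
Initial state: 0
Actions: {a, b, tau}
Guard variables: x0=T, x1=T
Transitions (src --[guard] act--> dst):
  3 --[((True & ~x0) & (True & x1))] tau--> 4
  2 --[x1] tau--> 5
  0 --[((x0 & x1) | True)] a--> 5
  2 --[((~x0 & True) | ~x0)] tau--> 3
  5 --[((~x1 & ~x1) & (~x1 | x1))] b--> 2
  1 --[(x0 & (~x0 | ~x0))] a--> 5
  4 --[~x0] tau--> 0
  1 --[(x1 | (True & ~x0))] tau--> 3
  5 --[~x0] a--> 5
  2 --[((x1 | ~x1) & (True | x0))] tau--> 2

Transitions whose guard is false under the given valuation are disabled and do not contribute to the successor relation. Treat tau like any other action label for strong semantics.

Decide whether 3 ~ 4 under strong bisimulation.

Compute ~ classes (split until stable):
  π0 = {{0,1,2,3,4,5}}
  π1 = {{0},{1,2},{3,4,5}}
  π2 = {{0},{1},{2},{3,4,5}}
stable after 3 split(s): 4 block(s)
[3]={3,4,5}  [4]={3,4,5}

Answer: BISIMILAR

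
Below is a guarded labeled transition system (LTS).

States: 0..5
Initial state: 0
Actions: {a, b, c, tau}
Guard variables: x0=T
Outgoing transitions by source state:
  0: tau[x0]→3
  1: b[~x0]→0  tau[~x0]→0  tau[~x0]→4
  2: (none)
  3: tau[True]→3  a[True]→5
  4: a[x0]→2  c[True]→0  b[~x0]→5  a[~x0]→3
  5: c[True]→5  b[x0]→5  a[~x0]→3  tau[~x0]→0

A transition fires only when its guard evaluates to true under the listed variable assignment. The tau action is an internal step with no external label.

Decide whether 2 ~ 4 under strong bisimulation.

Answer: NOT BISIMILAR

Trace:
Bisimulation quotient by refinement:
  π0 = {{0,1,2,3,4,5}}
  π1 = {{0},{1,2},{3},{4},{5}}
stable after 2 split(s): 5 block(s)
[2]={1,2}  [4]={4}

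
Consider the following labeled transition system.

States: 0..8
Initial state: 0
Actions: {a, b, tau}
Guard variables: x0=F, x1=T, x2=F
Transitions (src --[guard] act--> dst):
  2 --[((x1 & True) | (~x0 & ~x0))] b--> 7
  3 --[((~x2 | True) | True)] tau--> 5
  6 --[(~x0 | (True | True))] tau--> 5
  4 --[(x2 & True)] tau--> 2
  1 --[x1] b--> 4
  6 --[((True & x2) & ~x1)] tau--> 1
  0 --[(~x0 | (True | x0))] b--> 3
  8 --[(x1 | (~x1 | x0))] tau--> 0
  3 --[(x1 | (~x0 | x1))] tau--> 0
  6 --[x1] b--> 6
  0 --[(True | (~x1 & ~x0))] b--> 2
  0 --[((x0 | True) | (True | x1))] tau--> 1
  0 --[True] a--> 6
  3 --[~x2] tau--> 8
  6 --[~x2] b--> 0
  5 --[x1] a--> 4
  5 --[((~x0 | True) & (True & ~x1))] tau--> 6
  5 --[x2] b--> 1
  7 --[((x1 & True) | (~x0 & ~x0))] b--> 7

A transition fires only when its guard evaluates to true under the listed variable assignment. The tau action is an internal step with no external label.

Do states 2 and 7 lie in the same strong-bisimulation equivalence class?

Answer: BISIMILAR

Working:
Refine partition for ~:
  π0 = {{0,1,2,3,4,5,6,7,8}}
  π1 = {{0},{1,2,7},{3,8},{4},{5},{6}}
  π2 = {{0},{1},{2,7},{3},{4},{5},{6},{8}}
Fixed point at round 3; 8 class(es).
2∈{2,7}, 7∈{2,7}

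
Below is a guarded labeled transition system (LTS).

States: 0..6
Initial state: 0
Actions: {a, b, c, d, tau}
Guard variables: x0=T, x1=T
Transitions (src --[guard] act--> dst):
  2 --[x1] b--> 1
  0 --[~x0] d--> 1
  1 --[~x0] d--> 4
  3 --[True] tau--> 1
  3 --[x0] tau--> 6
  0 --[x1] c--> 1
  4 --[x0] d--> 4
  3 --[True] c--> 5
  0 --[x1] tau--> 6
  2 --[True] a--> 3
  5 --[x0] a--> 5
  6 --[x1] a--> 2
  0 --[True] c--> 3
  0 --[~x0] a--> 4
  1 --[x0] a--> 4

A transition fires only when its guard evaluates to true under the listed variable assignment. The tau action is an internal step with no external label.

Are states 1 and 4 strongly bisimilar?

Refine partition for ~:
  P[0] = {{0,1,2,3,4,5,6}}
  P[1] = {{0,3},{1,5,6},{2},{4}}
  P[2] = {{0},{1},{2},{3},{4},{5},{6}}
7 equivalence class(es) (converged in 3)
[1]={1}  [4]={4}

Answer: NOT BISIMILAR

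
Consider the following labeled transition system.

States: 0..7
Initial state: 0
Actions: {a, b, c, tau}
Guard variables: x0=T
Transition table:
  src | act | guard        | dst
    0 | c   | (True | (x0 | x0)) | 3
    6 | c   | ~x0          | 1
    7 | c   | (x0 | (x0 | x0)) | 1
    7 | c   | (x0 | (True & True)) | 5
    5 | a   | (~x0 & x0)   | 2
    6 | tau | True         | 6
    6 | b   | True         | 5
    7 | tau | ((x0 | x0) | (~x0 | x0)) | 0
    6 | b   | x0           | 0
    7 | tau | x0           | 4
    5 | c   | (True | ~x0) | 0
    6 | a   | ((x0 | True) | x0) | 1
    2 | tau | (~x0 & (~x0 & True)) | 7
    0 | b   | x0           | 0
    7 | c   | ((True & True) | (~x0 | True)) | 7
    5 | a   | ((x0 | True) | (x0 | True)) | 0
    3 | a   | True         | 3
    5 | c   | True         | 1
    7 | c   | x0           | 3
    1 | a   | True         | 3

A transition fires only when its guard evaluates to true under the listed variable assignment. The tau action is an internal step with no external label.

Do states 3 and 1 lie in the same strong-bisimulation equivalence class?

Answer: BISIMILAR

Analysis:
Compute ~ classes (split until stable):
  P[0] = {{0,1,2,3,4,5,6,7}}
  P[1] = {{0},{1,3},{2,4},{5},{6},{7}}
6 equivalence class(es) (converged in 2)
3∈{1,3}, 1∈{1,3}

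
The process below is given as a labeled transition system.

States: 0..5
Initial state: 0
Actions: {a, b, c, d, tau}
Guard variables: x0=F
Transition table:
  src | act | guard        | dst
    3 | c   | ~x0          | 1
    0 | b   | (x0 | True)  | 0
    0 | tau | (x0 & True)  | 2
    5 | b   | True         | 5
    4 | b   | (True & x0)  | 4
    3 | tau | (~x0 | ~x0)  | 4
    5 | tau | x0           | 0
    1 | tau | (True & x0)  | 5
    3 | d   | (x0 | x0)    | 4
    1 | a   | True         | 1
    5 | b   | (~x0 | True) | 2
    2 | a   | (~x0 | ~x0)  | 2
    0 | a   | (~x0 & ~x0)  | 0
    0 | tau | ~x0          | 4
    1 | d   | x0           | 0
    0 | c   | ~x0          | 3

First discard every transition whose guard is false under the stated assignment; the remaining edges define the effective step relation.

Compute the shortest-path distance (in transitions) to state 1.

Answer: 2

Analysis:
Layered search for 1:
  Layer 0: {0}
  Layer 1: {3,4}
  Layer 2: {1}
depth(1)=2, e.g. c·c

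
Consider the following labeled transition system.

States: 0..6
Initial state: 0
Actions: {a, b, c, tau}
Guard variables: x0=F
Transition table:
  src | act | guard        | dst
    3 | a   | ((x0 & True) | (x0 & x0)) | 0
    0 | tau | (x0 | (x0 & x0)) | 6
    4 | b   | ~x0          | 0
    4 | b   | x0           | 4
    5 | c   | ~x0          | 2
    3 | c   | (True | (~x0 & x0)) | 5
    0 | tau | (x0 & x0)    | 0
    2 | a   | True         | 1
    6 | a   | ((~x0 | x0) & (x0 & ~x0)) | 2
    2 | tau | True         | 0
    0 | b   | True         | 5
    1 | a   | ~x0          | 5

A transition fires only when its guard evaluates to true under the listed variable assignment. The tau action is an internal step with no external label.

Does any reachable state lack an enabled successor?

R = {0,1,2,5}
  0: b→5  [deg 1]
  1: a→5  [deg 1]
  2: a→1  tau→0  [deg 2]
  5: c→2  [deg 1]

Answer: DEADLOCK-FREE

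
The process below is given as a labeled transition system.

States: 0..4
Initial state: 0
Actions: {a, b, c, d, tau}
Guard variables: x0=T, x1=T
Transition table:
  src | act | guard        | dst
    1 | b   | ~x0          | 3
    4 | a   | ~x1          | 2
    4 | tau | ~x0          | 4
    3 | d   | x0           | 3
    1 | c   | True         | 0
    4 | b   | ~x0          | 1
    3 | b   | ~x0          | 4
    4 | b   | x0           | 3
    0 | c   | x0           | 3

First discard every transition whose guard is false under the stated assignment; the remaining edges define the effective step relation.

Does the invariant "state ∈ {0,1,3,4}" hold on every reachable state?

Inv-set: {0,1,3,4}
Reach set: {0,3}
  0: ok
  3: ok

Answer: INVARIANT HOLDS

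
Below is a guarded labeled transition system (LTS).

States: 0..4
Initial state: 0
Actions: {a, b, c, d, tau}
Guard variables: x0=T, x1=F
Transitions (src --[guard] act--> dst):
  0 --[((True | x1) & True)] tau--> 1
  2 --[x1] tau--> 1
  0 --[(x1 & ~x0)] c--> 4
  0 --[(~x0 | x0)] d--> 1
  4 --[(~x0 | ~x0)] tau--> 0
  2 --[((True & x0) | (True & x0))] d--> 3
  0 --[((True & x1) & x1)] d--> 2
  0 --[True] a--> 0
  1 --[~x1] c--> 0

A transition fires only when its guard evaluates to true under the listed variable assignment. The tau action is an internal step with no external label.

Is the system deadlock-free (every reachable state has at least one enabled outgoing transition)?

Answer: DEADLOCK-FREE

Analysis:
Reach set: {0,1}
  0: a→0  d→1  tau→1  [3 out]
  1: c→0  [1 out]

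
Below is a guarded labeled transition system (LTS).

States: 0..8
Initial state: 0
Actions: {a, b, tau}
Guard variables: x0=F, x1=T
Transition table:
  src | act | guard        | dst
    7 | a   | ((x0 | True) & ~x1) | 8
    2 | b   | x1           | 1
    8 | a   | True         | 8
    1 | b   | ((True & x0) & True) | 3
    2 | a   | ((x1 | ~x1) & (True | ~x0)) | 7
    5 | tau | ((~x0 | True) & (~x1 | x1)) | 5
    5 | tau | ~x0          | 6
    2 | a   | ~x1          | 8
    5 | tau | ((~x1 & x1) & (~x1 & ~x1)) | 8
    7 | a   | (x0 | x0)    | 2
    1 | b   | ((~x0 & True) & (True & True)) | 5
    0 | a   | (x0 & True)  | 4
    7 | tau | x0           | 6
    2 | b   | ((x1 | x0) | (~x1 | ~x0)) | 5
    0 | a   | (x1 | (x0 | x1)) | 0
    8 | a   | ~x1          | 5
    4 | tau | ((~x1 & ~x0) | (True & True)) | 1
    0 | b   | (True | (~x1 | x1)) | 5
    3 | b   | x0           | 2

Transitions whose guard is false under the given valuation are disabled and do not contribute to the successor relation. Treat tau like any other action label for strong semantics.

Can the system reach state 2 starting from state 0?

10 transition(s) survive guard evaluation.
L0 = {0}
L1 = {5}  now seen {0,5}
L2 = {6}  now seen {0,5,6}
Reachable = {0,5,6}

Answer: UNREACHABLE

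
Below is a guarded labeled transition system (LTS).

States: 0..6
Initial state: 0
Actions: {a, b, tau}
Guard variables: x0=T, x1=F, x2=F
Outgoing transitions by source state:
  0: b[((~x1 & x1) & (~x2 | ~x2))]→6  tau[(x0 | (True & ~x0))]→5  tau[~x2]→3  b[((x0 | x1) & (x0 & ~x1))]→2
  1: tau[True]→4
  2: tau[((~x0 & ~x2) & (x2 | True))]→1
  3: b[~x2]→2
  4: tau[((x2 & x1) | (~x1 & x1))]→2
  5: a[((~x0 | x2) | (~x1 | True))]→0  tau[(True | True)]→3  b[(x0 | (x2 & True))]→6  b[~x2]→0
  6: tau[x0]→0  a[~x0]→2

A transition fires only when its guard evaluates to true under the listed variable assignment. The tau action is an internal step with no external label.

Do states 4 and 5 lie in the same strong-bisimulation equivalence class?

Answer: NOT BISIMILAR

Working:
Bisimulation quotient by refinement:
  P[0] = {{0,1,2,3,4,5,6}}
  P[1] = {{0},{1,6},{2,4},{3},{5}}
  P[2] = {{0},{1},{2,4},{3},{5},{6}}
stable after 3 split(s): 6 block(s)
[4]={2,4}  [5]={5}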